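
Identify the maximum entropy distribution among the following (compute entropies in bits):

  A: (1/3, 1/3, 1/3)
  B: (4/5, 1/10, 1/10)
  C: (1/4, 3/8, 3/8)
A

For a discrete distribution over n outcomes, entropy is maximized by the uniform distribution.

Computing entropies:
H(A) = 1.5850 bits
H(B) = 0.9219 bits
H(C) = 1.5613 bits

The uniform distribution (where all probabilities equal 1/3) achieves the maximum entropy of log_2(3) = 1.5850 bits.

Distribution A has the highest entropy.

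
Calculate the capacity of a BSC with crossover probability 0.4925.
0.0002 bits

For a binary symmetric channel (BSC) with error probability p:
Capacity C = 1 - H(p) bits per symbol

where H(p) = -p log₂(p) - (1-p) log₂(1-p) is the binary entropy function.

H(0.4925) = 0.9998 bits
C = 1 - 0.9998 = 0.0002 bits per symbol

This means we can reliably transmit up to 0.0002 bits of information per channel use.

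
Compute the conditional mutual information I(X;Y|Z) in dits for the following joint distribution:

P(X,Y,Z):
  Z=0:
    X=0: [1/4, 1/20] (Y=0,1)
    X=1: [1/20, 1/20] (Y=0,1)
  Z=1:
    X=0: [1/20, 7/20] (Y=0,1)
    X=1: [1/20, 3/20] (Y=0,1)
0.0120 dits

Conditional mutual information: I(X;Y|Z) = H(X|Z) + H(Y|Z) - H(X,Y|Z)

H(Z) = 0.2923
H(X,Z) = 0.5558 → H(X|Z) = 0.2635
H(Y,Z) = 0.5074 → H(Y|Z) = 0.2151
H(X,Y,Z) = 0.7589 → H(X,Y|Z) = 0.4666

I(X;Y|Z) = 0.2635 + 0.2151 - 0.4666 = 0.0120 dits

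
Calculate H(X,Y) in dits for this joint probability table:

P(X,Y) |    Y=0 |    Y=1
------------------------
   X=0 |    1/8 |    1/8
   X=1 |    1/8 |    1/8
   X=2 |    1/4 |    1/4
0.7526 dits

Joint entropy is H(X,Y) = -Σ_{x,y} p(x,y) log p(x,y).

Summing over all non-zero entries:
H(X,Y) = -[1/8·log_10(1/8) + 1/8·log_10(1/8) + 1/8·log_10(1/8) + 1/8·log_10(1/8) + 1/4·log_10(1/4) + 1/4·log_10(1/4)]
H(X,Y) = 0.7526 dits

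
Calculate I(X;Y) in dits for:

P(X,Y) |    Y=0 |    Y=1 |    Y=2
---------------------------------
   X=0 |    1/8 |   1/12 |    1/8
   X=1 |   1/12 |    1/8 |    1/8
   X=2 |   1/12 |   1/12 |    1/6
0.0067 dits

Mutual information: I(X;Y) = H(X) + H(Y) - H(X,Y)

Marginals:
P(X) = (1/3, 1/3, 1/3), H(X) = 0.4771 dits
P(Y) = (7/24, 7/24, 5/12), H(Y) = 0.4706 dits

Joint entropy: H(X,Y) = 0.9410 dits

I(X;Y) = 0.4771 + 0.4706 - 0.9410 = 0.0067 dits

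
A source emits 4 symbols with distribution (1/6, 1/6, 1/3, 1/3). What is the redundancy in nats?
0.0566 nats

Redundancy measures how far a source is from maximum entropy:
R = H_max - H(X)

Maximum entropy for 4 symbols: H_max = log_e(4) = 1.3863 nats
Actual entropy: H(X) = 1.3297 nats
Redundancy: R = 1.3863 - 1.3297 = 0.0566 nats

This redundancy represents potential for compression: the source could be compressed by 0.0566 nats per symbol.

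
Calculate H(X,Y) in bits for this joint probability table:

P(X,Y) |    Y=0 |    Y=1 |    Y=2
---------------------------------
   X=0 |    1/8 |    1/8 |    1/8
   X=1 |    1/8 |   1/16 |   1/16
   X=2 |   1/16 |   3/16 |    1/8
3.0778 bits

Joint entropy is H(X,Y) = -Σ_{x,y} p(x,y) log p(x,y).

Summing over all non-zero entries:
H(X,Y) = -[1/8·log_2(1/8) + 1/8·log_2(1/8) + 1/8·log_2(1/8) + 1/8·log_2(1/8) + 1/16·log_2(1/16) + 1/16·log_2(1/16) + 1/16·log_2(1/16) + 3/16·log_2(3/16) + 1/8·log_2(1/8)]
H(X,Y) = 3.0778 bits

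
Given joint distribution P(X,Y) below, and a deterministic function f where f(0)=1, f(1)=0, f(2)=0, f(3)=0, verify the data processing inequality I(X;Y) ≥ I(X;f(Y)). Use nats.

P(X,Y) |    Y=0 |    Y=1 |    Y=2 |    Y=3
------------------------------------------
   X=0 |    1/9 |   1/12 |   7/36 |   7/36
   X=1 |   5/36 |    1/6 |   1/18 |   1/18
I(X;Y) = 0.0835, I(X;f(Y)) = 0.0131, inequality holds: 0.0835 ≥ 0.0131

Data Processing Inequality: For any Markov chain X → Y → Z, we have I(X;Y) ≥ I(X;Z).

Here Z = f(Y) is a deterministic function of Y, forming X → Y → Z.

Original I(X;Y) = 0.0835 nats

After applying f:
P(X,Z) where Z=f(Y):
- P(X,Z=0) = P(X,Y=1) + P(X,Y=2) + P(X,Y=3)
- P(X,Z=1) = P(X,Y=0)

I(X;Z) = I(X;f(Y)) = 0.0131 nats

Verification: 0.0835 ≥ 0.0131 ✓

Information cannot be created by processing; the function f can only lose information about X.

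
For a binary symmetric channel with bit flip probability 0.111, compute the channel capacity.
0.4971 bits

For a binary symmetric channel (BSC) with error probability p:
Capacity C = 1 - H(p) bits per symbol

where H(p) = -p log₂(p) - (1-p) log₂(1-p) is the binary entropy function.

H(0.111) = 0.5029 bits
C = 1 - 0.5029 = 0.4971 bits per symbol

This means we can reliably transmit up to 0.4971 bits of information per channel use.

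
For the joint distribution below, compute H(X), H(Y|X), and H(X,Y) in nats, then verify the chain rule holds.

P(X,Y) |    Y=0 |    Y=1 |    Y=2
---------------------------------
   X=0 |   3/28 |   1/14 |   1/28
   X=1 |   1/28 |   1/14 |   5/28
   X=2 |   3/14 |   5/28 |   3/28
H(X,Y) = 2.0390, H(X) = 1.0346, H(Y|X) = 1.0044 (all in nats)

Chain rule: H(X,Y) = H(X) + H(Y|X)

Left side — joint entropy directly:
H(X,Y) = -Σ p(x,y) log p(x,y) = 2.0390 nats

Right side — compute H(Y|X) from the conditional distributions:
P(X) = (3/14, 2/7, 1/2), so H(X) = 1.0346 nats
H(Y|X) = Σ_x P(X=x) · H(Y|X=x):
  P(Y|X=0) = (1/2, 1/3, 1/6), H(Y|X=0) = 1.0114, weight P(X=0) = 3/14
  P(Y|X=1) = (1/8, 1/4, 5/8), H(Y|X=1) = 0.9003, weight P(X=1) = 2/7
  P(Y|X=2) = (3/7, 5/14, 3/14), H(Y|X=2) = 1.0609, weight P(X=2) = 1/2
H(Y|X) = 1.0044 nats

H(X) + H(Y|X) = 1.0346 + 1.0044 = 2.0390 nats

Both sides equal 2.0390 nats. ✓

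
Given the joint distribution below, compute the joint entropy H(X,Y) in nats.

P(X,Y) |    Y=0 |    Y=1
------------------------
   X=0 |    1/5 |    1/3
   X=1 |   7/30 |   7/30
1.3672 nats

Joint entropy is H(X,Y) = -Σ_{x,y} p(x,y) log p(x,y).

Summing over all non-zero entries:
H(X,Y) = -[1/5·log_e(1/5) + 1/3·log_e(1/3) + 7/30·log_e(7/30) + 7/30·log_e(7/30)]
H(X,Y) = 1.3672 nats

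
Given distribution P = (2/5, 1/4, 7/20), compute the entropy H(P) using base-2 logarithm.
1.5589 bits

Shannon entropy is H(X) = -Σ p(x) log p(x).

For P = (2/5, 1/4, 7/20):
H = -2/5 × log_2(2/5) -1/4 × log_2(1/4) -7/20 × log_2(7/20)
H = 1.5589 bits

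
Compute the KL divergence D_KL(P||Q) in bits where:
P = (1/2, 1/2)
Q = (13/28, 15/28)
0.0037 bits

KL divergence: D_KL(P||Q) = Σ p(x) log(p(x)/q(x))

Computing term by term:
  x=0: 1/2 × log_2[(1/2)/(13/28)] = 1/2 × 0.1069 = 0.0535
  x=1: 1/2 × log_2[(1/2)/(15/28)] = 1/2 × -0.0995 = -0.0498

D_KL(P||Q) = 0.0037 bits

Note: KL divergence is always non-negative and equals 0 iff P = Q.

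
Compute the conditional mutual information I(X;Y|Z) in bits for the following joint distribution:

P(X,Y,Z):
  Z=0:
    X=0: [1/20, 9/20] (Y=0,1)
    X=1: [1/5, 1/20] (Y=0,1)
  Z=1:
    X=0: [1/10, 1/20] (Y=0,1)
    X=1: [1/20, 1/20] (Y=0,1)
0.2787 bits

Conditional mutual information: I(X;Y|Z) = H(X|Z) + H(Y|Z) - H(X,Y|Z)

H(Z) = 0.8113
H(X,Z) = 1.7427 → H(X|Z) = 0.9315
H(Y,Z) = 1.7427 → H(Y|Z) = 0.9315
H(X,Y,Z) = 2.3955 → H(X,Y|Z) = 1.5842

I(X;Y|Z) = 0.9315 + 0.9315 - 1.5842 = 0.2787 bits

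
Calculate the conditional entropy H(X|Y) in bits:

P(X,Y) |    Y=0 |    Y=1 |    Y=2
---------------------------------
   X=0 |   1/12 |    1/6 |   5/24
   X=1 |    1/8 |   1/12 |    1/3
0.9525 bits

Using the chain rule: H(X|Y) = H(X,Y) - H(Y)

First, compute H(X,Y) = 2.4031 bits

Marginal P(Y) = (5/24, 1/4, 13/24)
H(Y) = 1.4506 bits

H(X|Y) = H(X,Y) - H(Y) = 2.4031 - 1.4506 = 0.9525 bits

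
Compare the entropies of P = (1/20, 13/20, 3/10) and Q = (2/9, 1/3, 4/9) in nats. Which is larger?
Q

Computing entropies in nats:
H(P) = 0.7910
H(Q) = 1.0609

Distribution Q has higher entropy.

Intuition: The distribution closer to uniform (more spread out) has higher entropy.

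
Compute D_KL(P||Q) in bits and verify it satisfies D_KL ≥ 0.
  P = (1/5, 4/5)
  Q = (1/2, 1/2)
0.2781 bits

KL divergence satisfies the Gibbs inequality: D_KL(P||Q) ≥ 0 for all distributions P, Q.

D_KL(P||Q) = Σ p(x) log(p(x)/q(x))
Term by term:
  x=0: 1/5 × log_2[(1/5)/(1/2)] = -0.2644
  x=1: 4/5 × log_2[(4/5)/(1/2)] = 0.5425
D_KL(P||Q) = 0.2781 bits

D_KL(P||Q) = 0.2781 ≥ 0 ✓

This non-negativity is a fundamental property: relative entropy cannot be negative because it measures how different Q is from P.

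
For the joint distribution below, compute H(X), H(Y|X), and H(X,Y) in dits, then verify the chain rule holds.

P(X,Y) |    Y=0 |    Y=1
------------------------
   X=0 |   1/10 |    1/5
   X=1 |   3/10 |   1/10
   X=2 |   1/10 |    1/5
H(X,Y) = 0.7365, H(X) = 0.4729, H(Y|X) = 0.2635 (all in dits)

Chain rule: H(X,Y) = H(X) + H(Y|X)

Left side — joint entropy directly:
H(X,Y) = -Σ p(x,y) log p(x,y) = 0.7365 dits

Right side — compute H(Y|X) from the conditional distributions:
P(X) = (3/10, 2/5, 3/10), so H(X) = 0.4729 dits
H(Y|X) = Σ_x P(X=x) · H(Y|X=x):
  P(Y|X=0) = (1/3, 2/3), H(Y|X=0) = 0.2764, weight P(X=0) = 3/10
  P(Y|X=1) = (3/4, 1/4), H(Y|X=1) = 0.2442, weight P(X=1) = 2/5
  P(Y|X=2) = (1/3, 2/3), H(Y|X=2) = 0.2764, weight P(X=2) = 3/10
H(Y|X) = 0.2635 dits

H(X) + H(Y|X) = 0.4729 + 0.2635 = 0.7365 dits

Both sides equal 0.7365 dits. ✓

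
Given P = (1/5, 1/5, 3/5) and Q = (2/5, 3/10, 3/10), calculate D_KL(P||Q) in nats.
0.1962 nats

KL divergence: D_KL(P||Q) = Σ p(x) log(p(x)/q(x))

Computing term by term:
  x=0: 1/5 × log_e[(1/5)/(2/5)] = 1/5 × -0.6931 = -0.1386
  x=1: 1/5 × log_e[(1/5)/(3/10)] = 1/5 × -0.4055 = -0.0811
  x=2: 3/5 × log_e[(3/5)/(3/10)] = 3/5 × 0.6931 = 0.4159

D_KL(P||Q) = 0.1962 nats

Note: KL divergence is always non-negative and equals 0 iff P = Q.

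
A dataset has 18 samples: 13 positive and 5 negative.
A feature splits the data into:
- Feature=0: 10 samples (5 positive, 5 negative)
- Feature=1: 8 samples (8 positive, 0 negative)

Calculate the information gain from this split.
0.2968 bits

Information Gain = H(Y) - H(Y|Feature)

Before split:
P(positive) = 13/18 = 0.7222
H(Y) = 0.8524 bits

After split:
Feature=0: H = 1.0000 bits (weight = 10/18)
Feature=1: H = 0.0000 bits (weight = 8/18)
H(Y|Feature) = (10/18)×1.0000 + (8/18)×0.0000 = 0.5556 bits

Information Gain = 0.8524 - 0.5556 = 0.2968 bits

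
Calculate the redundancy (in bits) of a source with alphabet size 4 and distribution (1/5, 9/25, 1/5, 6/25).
0.0465 bits

Redundancy measures how far a source is from maximum entropy:
R = H_max - H(X)

Maximum entropy for 4 symbols: H_max = log_2(4) = 2.0000 bits
Actual entropy: H(X) = 1.9535 bits
Redundancy: R = 2.0000 - 1.9535 = 0.0465 bits

This redundancy represents potential for compression: the source could be compressed by 0.0465 bits per symbol.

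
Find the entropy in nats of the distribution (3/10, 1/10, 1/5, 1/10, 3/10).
1.5048 nats

Shannon entropy is H(X) = -Σ p(x) log p(x).

For P = (3/10, 1/10, 1/5, 1/10, 3/10):
H = -3/10 × log_e(3/10) -1/10 × log_e(1/10) -1/5 × log_e(1/5) -1/10 × log_e(1/10) -3/10 × log_e(3/10)
H = 1.5048 nats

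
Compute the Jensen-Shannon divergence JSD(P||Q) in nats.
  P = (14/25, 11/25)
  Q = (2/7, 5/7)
0.0391 nats

Jensen-Shannon divergence is:
JSD(P||Q) = 0.5 × D_KL(P||M) + 0.5 × D_KL(Q||M)
where M = 0.5 × (P + Q) is the mixture distribution.

M = 0.5 × (14/25, 11/25) + 0.5 × (2/7, 5/7) = (0.422857, 0.577143)

D_KL(P||M) = 0.0379 nats
D_KL(Q||M) = 0.0403 nats

JSD(P||Q) = 0.5 × 0.0379 + 0.5 × 0.0403 = 0.0391 nats

Unlike KL divergence, JSD is symmetric and bounded: 0 ≤ JSD ≤ log(2).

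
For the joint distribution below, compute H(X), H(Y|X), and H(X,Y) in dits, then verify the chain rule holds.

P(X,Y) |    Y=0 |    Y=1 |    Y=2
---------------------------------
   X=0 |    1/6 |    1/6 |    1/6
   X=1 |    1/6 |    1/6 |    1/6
H(X,Y) = 0.7782, H(X) = 0.3010, H(Y|X) = 0.4771 (all in dits)

Chain rule: H(X,Y) = H(X) + H(Y|X)

Left side — joint entropy directly:
H(X,Y) = -Σ p(x,y) log p(x,y) = 0.7782 dits

Right side — compute H(Y|X) from the conditional distributions:
P(X) = (1/2, 1/2), so H(X) = 0.3010 dits
H(Y|X) = Σ_x P(X=x) · H(Y|X=x):
  P(Y|X=0) = (1/3, 1/3, 1/3), H(Y|X=0) = 0.4771, weight P(X=0) = 1/2
  P(Y|X=1) = (1/3, 1/3, 1/3), H(Y|X=1) = 0.4771, weight P(X=1) = 1/2
H(Y|X) = 0.4771 dits

H(X) + H(Y|X) = 0.3010 + 0.4771 = 0.7782 dits

Both sides equal 0.7782 dits. ✓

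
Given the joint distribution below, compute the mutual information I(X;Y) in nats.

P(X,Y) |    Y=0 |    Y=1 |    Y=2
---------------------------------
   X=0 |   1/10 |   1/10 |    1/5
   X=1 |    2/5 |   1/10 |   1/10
0.0932 nats

Mutual information: I(X;Y) = H(X) + H(Y) - H(X,Y)

Marginals:
P(X) = (2/5, 3/5), H(X) = 0.6730 nats
P(Y) = (1/2, 1/5, 3/10), H(Y) = 1.0297 nats

Joint entropy: H(X,Y) = 1.6094 nats

I(X;Y) = 0.6730 + 1.0297 - 1.6094 = 0.0932 nats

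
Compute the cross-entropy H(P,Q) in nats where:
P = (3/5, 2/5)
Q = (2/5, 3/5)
0.7541 nats

Cross-entropy: H(P,Q) = -Σ p(x) log q(x)

Alternatively: H(P,Q) = H(P) + D_KL(P||Q)
H(P) = 0.6730 nats
D_KL(P||Q) = 0.0811 nats

H(P,Q) = 0.6730 + 0.0811 = 0.7541 nats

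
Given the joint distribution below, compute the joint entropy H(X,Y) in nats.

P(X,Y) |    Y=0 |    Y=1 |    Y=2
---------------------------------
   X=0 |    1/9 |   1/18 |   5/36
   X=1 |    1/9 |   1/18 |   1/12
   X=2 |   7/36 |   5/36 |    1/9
2.1274 nats

Joint entropy is H(X,Y) = -Σ_{x,y} p(x,y) log p(x,y).

Summing over all non-zero entries:
H(X,Y) = -[1/9·log_e(1/9) + 1/18·log_e(1/18) + 5/36·log_e(5/36) + 1/9·log_e(1/9) + 1/18·log_e(1/18) + 1/12·log_e(1/12) + 7/36·log_e(7/36) + 5/36·log_e(5/36) + 1/9·log_e(1/9)]
H(X,Y) = 2.1274 nats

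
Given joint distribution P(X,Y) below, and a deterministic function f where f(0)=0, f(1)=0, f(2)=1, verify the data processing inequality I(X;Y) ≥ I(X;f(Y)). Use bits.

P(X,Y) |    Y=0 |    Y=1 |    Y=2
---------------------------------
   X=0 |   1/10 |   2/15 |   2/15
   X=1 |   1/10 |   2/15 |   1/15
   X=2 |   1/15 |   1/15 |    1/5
I(X;Y) = 0.0728, I(X;f(Y)) = 0.0713, inequality holds: 0.0728 ≥ 0.0713

Data Processing Inequality: For any Markov chain X → Y → Z, we have I(X;Y) ≥ I(X;Z).

Here Z = f(Y) is a deterministic function of Y, forming X → Y → Z.

Original I(X;Y) = 0.0728 bits

After applying f:
P(X,Z) where Z=f(Y):
- P(X,Z=0) = P(X,Y=0) + P(X,Y=1)
- P(X,Z=1) = P(X,Y=2)

I(X;Z) = I(X;f(Y)) = 0.0713 bits

Verification: 0.0728 ≥ 0.0713 ✓

Information cannot be created by processing; the function f can only lose information about X.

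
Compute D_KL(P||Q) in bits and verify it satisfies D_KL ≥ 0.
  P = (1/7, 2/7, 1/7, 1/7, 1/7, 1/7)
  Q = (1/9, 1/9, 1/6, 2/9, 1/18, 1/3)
0.3383 bits

KL divergence satisfies the Gibbs inequality: D_KL(P||Q) ≥ 0 for all distributions P, Q.

D_KL(P||Q) = Σ p(x) log(p(x)/q(x))
Term by term:
  x=0: 1/7 × log_2[(1/7)/(1/9)] = 0.0518
  x=1: 2/7 × log_2[(2/7)/(1/9)] = 0.3893
  x=2: 1/7 × log_2[(1/7)/(1/6)] = -0.0318
  x=3: 1/7 × log_2[(1/7)/(2/9)] = -0.0911
  x=4: 1/7 × log_2[(1/7)/(1/18)] = 0.1947
  x=5: 1/7 × log_2[(1/7)/(1/3)] = -0.1746
D_KL(P||Q) = 0.3383 bits

D_KL(P||Q) = 0.3383 ≥ 0 ✓

This non-negativity is a fundamental property: relative entropy cannot be negative because it measures how different Q is from P.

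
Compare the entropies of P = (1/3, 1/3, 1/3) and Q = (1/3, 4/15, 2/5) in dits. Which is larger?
P

Computing entropies in dits:
H(P) = 0.4771
H(Q) = 0.4713

Distribution P has higher entropy.

Intuition: The distribution closer to uniform (more spread out) has higher entropy.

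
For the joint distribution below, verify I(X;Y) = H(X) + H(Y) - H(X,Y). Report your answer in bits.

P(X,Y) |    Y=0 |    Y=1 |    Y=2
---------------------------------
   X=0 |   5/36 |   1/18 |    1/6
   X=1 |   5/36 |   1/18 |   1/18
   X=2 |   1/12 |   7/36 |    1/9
I(X;Y) = 0.1149 bits

Mutual information has multiple equivalent forms:
- I(X;Y) = H(X) - H(X|Y)
- I(X;Y) = H(Y) - H(Y|X)
- I(X;Y) = H(X) + H(Y) - H(X,Y)

Computing all quantities:
H(X) = 1.5605, H(Y) = 1.5816, H(X,Y) = 3.0273
H(X|Y) = 1.4457, H(Y|X) = 1.4667

Verification:
H(X) - H(X|Y) = 1.5605 - 1.4457 = 0.1149
H(Y) - H(Y|X) = 1.5816 - 1.4667 = 0.1149
H(X) + H(Y) - H(X,Y) = 1.5605 + 1.5816 - 3.0273 = 0.1149

All forms give I(X;Y) = 0.1149 bits. ✓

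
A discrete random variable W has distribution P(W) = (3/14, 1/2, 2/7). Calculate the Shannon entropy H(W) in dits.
0.4493 dits

Shannon entropy is H(X) = -Σ p(x) log p(x).

For P = (3/14, 1/2, 2/7):
H = -3/14 × log_10(3/14) -1/2 × log_10(1/2) -2/7 × log_10(2/7)
H = 0.4493 dits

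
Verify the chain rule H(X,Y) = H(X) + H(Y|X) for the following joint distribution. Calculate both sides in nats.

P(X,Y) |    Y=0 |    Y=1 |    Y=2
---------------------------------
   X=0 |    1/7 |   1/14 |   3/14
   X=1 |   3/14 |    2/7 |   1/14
H(X,Y) = 1.6731, H(X) = 0.6829, H(Y|X) = 0.9902 (all in nats)

Chain rule: H(X,Y) = H(X) + H(Y|X)

Left side — joint entropy directly:
H(X,Y) = -Σ p(x,y) log p(x,y) = 1.6731 nats

Right side — compute H(Y|X) from the conditional distributions:
P(X) = (3/7, 4/7), so H(X) = 0.6829 nats
H(Y|X) = Σ_x P(X=x) · H(Y|X=x):
  P(Y|X=0) = (1/3, 1/6, 1/2), H(Y|X=0) = 1.0114, weight P(X=0) = 3/7
  P(Y|X=1) = (3/8, 1/2, 1/8), H(Y|X=1) = 0.9743, weight P(X=1) = 4/7
H(Y|X) = 0.9902 nats

H(X) + H(Y|X) = 0.6829 + 0.9902 = 1.6731 nats

Both sides equal 1.6731 nats. ✓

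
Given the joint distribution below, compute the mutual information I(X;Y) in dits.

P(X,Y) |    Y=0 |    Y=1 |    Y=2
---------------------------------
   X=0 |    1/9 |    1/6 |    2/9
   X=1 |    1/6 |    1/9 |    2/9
0.0049 dits

Mutual information: I(X;Y) = H(X) + H(Y) - H(X,Y)

Marginals:
P(X) = (1/2, 1/2), H(X) = 0.3010 dits
P(Y) = (5/18, 5/18, 4/9), H(Y) = 0.4656 dits

Joint entropy: H(X,Y) = 0.7618 dits

I(X;Y) = 0.3010 + 0.4656 - 0.7618 = 0.0049 dits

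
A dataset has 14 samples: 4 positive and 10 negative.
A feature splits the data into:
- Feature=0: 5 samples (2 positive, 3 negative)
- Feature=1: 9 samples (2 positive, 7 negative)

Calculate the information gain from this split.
0.0251 bits

Information Gain = H(Y) - H(Y|Feature)

Before split:
P(positive) = 4/14 = 0.2857
H(Y) = 0.8631 bits

After split:
Feature=0: H = 0.9710 bits (weight = 5/14)
Feature=1: H = 0.7642 bits (weight = 9/14)
H(Y|Feature) = (5/14)×0.9710 + (9/14)×0.7642 = 0.8380 bits

Information Gain = 0.8631 - 0.8380 = 0.0251 bits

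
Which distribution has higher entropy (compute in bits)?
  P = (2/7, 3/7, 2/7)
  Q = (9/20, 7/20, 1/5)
P

Computing entropies in bits:
H(P) = 1.5567
H(Q) = 1.5129

Distribution P has higher entropy.

Intuition: The distribution closer to uniform (more spread out) has higher entropy.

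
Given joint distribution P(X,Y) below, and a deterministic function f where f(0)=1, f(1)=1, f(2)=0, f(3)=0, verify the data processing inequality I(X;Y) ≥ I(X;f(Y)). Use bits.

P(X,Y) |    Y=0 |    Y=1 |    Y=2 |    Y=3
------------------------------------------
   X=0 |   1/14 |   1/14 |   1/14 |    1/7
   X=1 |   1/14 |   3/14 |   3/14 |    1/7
I(X;Y) = 0.0481, I(X;f(Y)) = 0.0013, inequality holds: 0.0481 ≥ 0.0013

Data Processing Inequality: For any Markov chain X → Y → Z, we have I(X;Y) ≥ I(X;Z).

Here Z = f(Y) is a deterministic function of Y, forming X → Y → Z.

Original I(X;Y) = 0.0481 bits

After applying f:
P(X,Z) where Z=f(Y):
- P(X,Z=0) = P(X,Y=2) + P(X,Y=3)
- P(X,Z=1) = P(X,Y=0) + P(X,Y=1)

I(X;Z) = I(X;f(Y)) = 0.0013 bits

Verification: 0.0481 ≥ 0.0013 ✓

Information cannot be created by processing; the function f can only lose information about X.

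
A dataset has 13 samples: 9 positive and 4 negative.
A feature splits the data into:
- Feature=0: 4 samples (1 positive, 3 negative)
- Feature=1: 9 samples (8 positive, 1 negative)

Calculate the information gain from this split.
0.2925 bits

Information Gain = H(Y) - H(Y|Feature)

Before split:
P(positive) = 9/13 = 0.6923
H(Y) = 0.8905 bits

After split:
Feature=0: H = 0.8113 bits (weight = 4/13)
Feature=1: H = 0.5033 bits (weight = 9/13)
H(Y|Feature) = (4/13)×0.8113 + (9/13)×0.5033 = 0.5980 bits

Information Gain = 0.8905 - 0.5980 = 0.2925 bits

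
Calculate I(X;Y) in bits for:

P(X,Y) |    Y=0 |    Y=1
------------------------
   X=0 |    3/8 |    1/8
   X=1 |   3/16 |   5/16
0.1058 bits

Mutual information: I(X;Y) = H(X) + H(Y) - H(X,Y)

Marginals:
P(X) = (1/2, 1/2), H(X) = 1.0000 bits
P(Y) = (9/16, 7/16), H(Y) = 0.9887 bits

Joint entropy: H(X,Y) = 1.8829 bits

I(X;Y) = 1.0000 + 0.9887 - 1.8829 = 0.1058 bits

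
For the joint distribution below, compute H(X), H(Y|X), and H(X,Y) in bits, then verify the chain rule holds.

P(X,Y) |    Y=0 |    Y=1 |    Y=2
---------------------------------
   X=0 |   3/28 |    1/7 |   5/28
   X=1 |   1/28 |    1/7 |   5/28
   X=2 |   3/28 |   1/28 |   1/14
H(X,Y) = 2.9956, H(X) = 1.5306, H(Y|X) = 1.4650 (all in bits)

Chain rule: H(X,Y) = H(X) + H(Y|X)

Left side — joint entropy directly:
H(X,Y) = -Σ p(x,y) log p(x,y) = 2.9956 bits

Right side — compute H(Y|X) from the conditional distributions:
P(X) = (3/7, 5/14, 3/14), so H(X) = 1.5306 bits
H(Y|X) = Σ_x P(X=x) · H(Y|X=x):
  P(Y|X=0) = (1/4, 1/3, 5/12), H(Y|X=0) = 1.5546, weight P(X=0) = 3/7
  P(Y|X=1) = (1/10, 2/5, 1/2), H(Y|X=1) = 1.3610, weight P(X=1) = 5/14
  P(Y|X=2) = (1/2, 1/6, 1/3), H(Y|X=2) = 1.4591, weight P(X=2) = 3/14
H(Y|X) = 1.4650 bits

H(X) + H(Y|X) = 1.5306 + 1.4650 = 2.9956 bits

Both sides equal 2.9956 bits. ✓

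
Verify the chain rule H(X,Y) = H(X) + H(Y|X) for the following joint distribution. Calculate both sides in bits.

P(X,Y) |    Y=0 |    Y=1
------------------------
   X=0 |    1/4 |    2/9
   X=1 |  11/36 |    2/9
H(X,Y) = 1.9871, H(X) = 0.9978, H(Y|X) = 0.9893 (all in bits)

Chain rule: H(X,Y) = H(X) + H(Y|X)

Left side — joint entropy directly:
H(X,Y) = -Σ p(x,y) log p(x,y) = 1.9871 bits

Right side — compute H(Y|X) from the conditional distributions:
P(X) = (17/36, 19/36), so H(X) = 0.9978 bits
H(Y|X) = Σ_x P(X=x) · H(Y|X=x):
  P(Y|X=0) = (9/17, 8/17), H(Y|X=0) = 0.9975, weight P(X=0) = 17/36
  P(Y|X=1) = (11/19, 8/19), H(Y|X=1) = 0.9819, weight P(X=1) = 19/36
H(Y|X) = 0.9893 bits

H(X) + H(Y|X) = 0.9978 + 0.9893 = 1.9871 bits

Both sides equal 1.9871 bits. ✓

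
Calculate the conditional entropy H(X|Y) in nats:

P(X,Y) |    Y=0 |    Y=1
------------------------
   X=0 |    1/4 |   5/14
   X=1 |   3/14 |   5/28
0.6614 nats

Using the chain rule: H(X|Y) = H(X,Y) - H(Y)

First, compute H(X,Y) = 1.3520 nats

Marginal P(Y) = (13/28, 15/28)
H(Y) = 0.6906 nats

H(X|Y) = H(X,Y) - H(Y) = 1.3520 - 0.6906 = 0.6614 nats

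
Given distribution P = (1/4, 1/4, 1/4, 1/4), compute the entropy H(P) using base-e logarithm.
1.3863 nats

Shannon entropy is H(X) = -Σ p(x) log p(x).

For P = (1/4, 1/4, 1/4, 1/4):
H = -1/4 × log_e(1/4) -1/4 × log_e(1/4) -1/4 × log_e(1/4) -1/4 × log_e(1/4)
H = 1.3863 nats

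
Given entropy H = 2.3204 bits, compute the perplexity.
4.9947

Perplexity is 2^H (or exp(H) for natural log).

H = 2.3204 bits
Perplexity = 2^2.3204 = 4.9947

Interpretation: The model's uncertainty is equivalent to choosing uniformly among 5.0 options.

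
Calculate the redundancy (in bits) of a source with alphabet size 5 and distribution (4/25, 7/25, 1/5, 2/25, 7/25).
0.1146 bits

Redundancy measures how far a source is from maximum entropy:
R = H_max - H(X)

Maximum entropy for 5 symbols: H_max = log_2(5) = 2.3219 bits
Actual entropy: H(X) = 2.2074 bits
Redundancy: R = 2.3219 - 2.2074 = 0.1146 bits

This redundancy represents potential for compression: the source could be compressed by 0.1146 bits per symbol.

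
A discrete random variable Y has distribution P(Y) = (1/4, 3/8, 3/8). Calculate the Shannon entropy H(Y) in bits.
1.5613 bits

Shannon entropy is H(X) = -Σ p(x) log p(x).

For P = (1/4, 3/8, 3/8):
H = -1/4 × log_2(1/4) -3/8 × log_2(3/8) -3/8 × log_2(3/8)
H = 1.5613 bits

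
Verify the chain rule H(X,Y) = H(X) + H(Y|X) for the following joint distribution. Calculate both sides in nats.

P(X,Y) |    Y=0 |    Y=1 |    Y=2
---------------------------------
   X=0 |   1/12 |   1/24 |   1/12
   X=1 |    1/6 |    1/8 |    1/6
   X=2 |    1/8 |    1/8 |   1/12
H(X,Y) = 2.1307, H(X) = 1.0506, H(Y|X) = 1.0801 (all in nats)

Chain rule: H(X,Y) = H(X) + H(Y|X)

Left side — joint entropy directly:
H(X,Y) = -Σ p(x,y) log p(x,y) = 2.1307 nats

Right side — compute H(Y|X) from the conditional distributions:
P(X) = (5/24, 11/24, 1/3), so H(X) = 1.0506 nats
H(Y|X) = Σ_x P(X=x) · H(Y|X=x):
  P(Y|X=0) = (2/5, 1/5, 2/5), H(Y|X=0) = 1.0549, weight P(X=0) = 5/24
  P(Y|X=1) = (4/11, 3/11, 4/11), H(Y|X=1) = 1.0901, weight P(X=1) = 11/24
  P(Y|X=2) = (3/8, 3/8, 1/4), H(Y|X=2) = 1.0822, weight P(X=2) = 1/3
H(Y|X) = 1.0801 nats

H(X) + H(Y|X) = 1.0506 + 1.0801 = 2.1307 nats

Both sides equal 2.1307 nats. ✓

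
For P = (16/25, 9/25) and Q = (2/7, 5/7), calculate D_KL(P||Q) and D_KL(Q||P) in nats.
D_KL(P||Q) = 0.2695, D_KL(Q||P) = 0.2590

KL divergence is not symmetric: D_KL(P||Q) ≠ D_KL(Q||P) in general.

D_KL(P||Q) = 0.2695 nats
D_KL(Q||P) = 0.2590 nats

No, they are not equal!

This asymmetry is why KL divergence is not a true distance metric.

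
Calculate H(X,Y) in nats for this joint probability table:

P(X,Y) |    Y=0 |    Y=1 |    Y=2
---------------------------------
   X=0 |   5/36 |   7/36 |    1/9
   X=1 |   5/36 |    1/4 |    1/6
1.7561 nats

Joint entropy is H(X,Y) = -Σ_{x,y} p(x,y) log p(x,y).

Summing over all non-zero entries:
H(X,Y) = -[5/36·log_e(5/36) + 7/36·log_e(7/36) + 1/9·log_e(1/9) + 5/36·log_e(5/36) + 1/4·log_e(1/4) + 1/6·log_e(1/6)]
H(X,Y) = 1.7561 nats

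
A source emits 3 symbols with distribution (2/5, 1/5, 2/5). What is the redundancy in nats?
0.0437 nats

Redundancy measures how far a source is from maximum entropy:
R = H_max - H(X)

Maximum entropy for 3 symbols: H_max = log_e(3) = 1.0986 nats
Actual entropy: H(X) = 1.0549 nats
Redundancy: R = 1.0986 - 1.0549 = 0.0437 nats

This redundancy represents potential for compression: the source could be compressed by 0.0437 nats per symbol.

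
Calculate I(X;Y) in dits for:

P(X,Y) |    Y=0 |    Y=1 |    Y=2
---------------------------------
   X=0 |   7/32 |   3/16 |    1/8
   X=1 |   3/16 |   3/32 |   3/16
0.0093 dits

Mutual information: I(X;Y) = H(X) + H(Y) - H(X,Y)

Marginals:
P(X) = (17/32, 15/32), H(X) = 0.3002 dits
P(Y) = (13/32, 9/32, 5/16), H(Y) = 0.4717 dits

Joint entropy: H(X,Y) = 0.7626 dits

I(X;Y) = 0.3002 + 0.4717 - 0.7626 = 0.0093 dits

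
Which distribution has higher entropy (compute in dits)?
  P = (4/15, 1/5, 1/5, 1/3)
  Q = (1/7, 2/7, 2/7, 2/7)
P

Computing entropies in dits:
H(P) = 0.5917
H(Q) = 0.5871

Distribution P has higher entropy.

Intuition: The distribution closer to uniform (more spread out) has higher entropy.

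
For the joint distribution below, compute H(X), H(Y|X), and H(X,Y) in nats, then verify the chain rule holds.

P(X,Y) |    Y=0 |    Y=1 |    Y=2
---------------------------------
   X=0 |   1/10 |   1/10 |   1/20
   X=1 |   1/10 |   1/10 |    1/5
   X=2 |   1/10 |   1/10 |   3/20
H(X,Y) = 2.1378, H(X) = 1.0805, H(Y|X) = 1.0573 (all in nats)

Chain rule: H(X,Y) = H(X) + H(Y|X)

Left side — joint entropy directly:
H(X,Y) = -Σ p(x,y) log p(x,y) = 2.1378 nats

Right side — compute H(Y|X) from the conditional distributions:
P(X) = (1/4, 2/5, 7/20), so H(X) = 1.0805 nats
H(Y|X) = Σ_x P(X=x) · H(Y|X=x):
  P(Y|X=0) = (2/5, 2/5, 1/5), H(Y|X=0) = 1.0549, weight P(X=0) = 1/4
  P(Y|X=1) = (1/4, 1/4, 1/2), H(Y|X=1) = 1.0397, weight P(X=1) = 2/5
  P(Y|X=2) = (2/7, 2/7, 3/7), H(Y|X=2) = 1.0790, weight P(X=2) = 7/20
H(Y|X) = 1.0573 nats

H(X) + H(Y|X) = 1.0805 + 1.0573 = 2.1378 nats

Both sides equal 2.1378 nats. ✓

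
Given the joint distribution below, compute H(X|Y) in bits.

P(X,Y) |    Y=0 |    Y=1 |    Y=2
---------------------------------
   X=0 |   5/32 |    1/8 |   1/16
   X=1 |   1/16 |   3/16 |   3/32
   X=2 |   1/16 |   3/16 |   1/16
1.5249 bits

Using the chain rule: H(X|Y) = H(X,Y) - H(Y)

First, compute H(X,Y) = 3.0192 bits

Marginal P(Y) = (9/32, 1/2, 7/32)
H(Y) = 1.4943 bits

H(X|Y) = H(X,Y) - H(Y) = 3.0192 - 1.4943 = 1.5249 bits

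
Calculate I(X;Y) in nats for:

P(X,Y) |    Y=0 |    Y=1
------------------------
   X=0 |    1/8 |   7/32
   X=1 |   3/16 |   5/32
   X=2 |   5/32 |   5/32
0.0124 nats

Mutual information: I(X;Y) = H(X) + H(Y) - H(X,Y)

Marginals:
P(X) = (11/32, 11/32, 5/16), H(X) = 1.0976 nats
P(Y) = (15/32, 17/32), H(Y) = 0.6912 nats

Joint entropy: H(X,Y) = 1.7764 nats

I(X;Y) = 1.0976 + 0.6912 - 1.7764 = 0.0124 nats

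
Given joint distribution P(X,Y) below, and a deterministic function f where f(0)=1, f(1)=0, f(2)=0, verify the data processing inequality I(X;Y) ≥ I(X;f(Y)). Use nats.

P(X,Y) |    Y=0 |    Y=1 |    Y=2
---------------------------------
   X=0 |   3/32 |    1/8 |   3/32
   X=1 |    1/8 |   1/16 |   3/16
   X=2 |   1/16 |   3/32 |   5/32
I(X;Y) = 0.0339, I(X;f(Y)) = 0.0082, inequality holds: 0.0339 ≥ 0.0082

Data Processing Inequality: For any Markov chain X → Y → Z, we have I(X;Y) ≥ I(X;Z).

Here Z = f(Y) is a deterministic function of Y, forming X → Y → Z.

Original I(X;Y) = 0.0339 nats

After applying f:
P(X,Z) where Z=f(Y):
- P(X,Z=0) = P(X,Y=1) + P(X,Y=2)
- P(X,Z=1) = P(X,Y=0)

I(X;Z) = I(X;f(Y)) = 0.0082 nats

Verification: 0.0339 ≥ 0.0082 ✓

Information cannot be created by processing; the function f can only lose information about X.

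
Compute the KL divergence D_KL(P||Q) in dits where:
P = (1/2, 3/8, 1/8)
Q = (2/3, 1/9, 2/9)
0.1044 dits

KL divergence: D_KL(P||Q) = Σ p(x) log(p(x)/q(x))

Computing term by term:
  x=0: 1/2 × log_10[(1/2)/(2/3)] = 1/2 × -0.1249 = -0.0625
  x=1: 3/8 × log_10[(3/8)/(1/9)] = 3/8 × 0.5283 = 0.1981
  x=2: 1/8 × log_10[(1/8)/(2/9)] = 1/8 × -0.2499 = -0.0312

D_KL(P||Q) = 0.1044 dits

Note: KL divergence is always non-negative and equals 0 iff P = Q.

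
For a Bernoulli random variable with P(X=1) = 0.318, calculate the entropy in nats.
0.6254 nats

The binary entropy function is:
H(p) = -p log(p) - (1-p) log(1-p)

H(0.318) = -0.318 × log_e(0.318) - 0.682 × log_e(0.682)
H(0.318) = 0.6254 nats

Note: Binary entropy is maximized at p=0.5 (H=1 bit) and minimized at p=0 or p=1 (H=0).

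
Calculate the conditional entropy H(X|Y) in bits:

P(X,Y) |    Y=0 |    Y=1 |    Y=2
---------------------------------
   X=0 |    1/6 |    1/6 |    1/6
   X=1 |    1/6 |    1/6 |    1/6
1.0000 bits

Using the chain rule: H(X|Y) = H(X,Y) - H(Y)

First, compute H(X,Y) = 2.5850 bits

Marginal P(Y) = (1/3, 1/3, 1/3)
H(Y) = 1.5850 bits

H(X|Y) = H(X,Y) - H(Y) = 2.5850 - 1.5850 = 1.0000 bits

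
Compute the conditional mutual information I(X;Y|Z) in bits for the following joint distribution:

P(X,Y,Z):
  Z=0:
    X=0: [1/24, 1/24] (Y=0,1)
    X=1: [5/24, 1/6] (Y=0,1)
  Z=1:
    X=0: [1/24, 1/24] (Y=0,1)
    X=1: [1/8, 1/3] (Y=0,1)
0.0122 bits

Conditional mutual information: I(X;Y|Z) = H(X|Z) + H(Y|Z) - H(X,Y|Z)

H(Z) = 0.9950
H(X,Z) = 1.6440 → H(X|Z) = 0.6490
H(Y,Z) = 1.9329 → H(Y|Z) = 0.9379
H(X,Y,Z) = 2.5698 → H(X,Y|Z) = 1.5748

I(X;Y|Z) = 0.6490 + 0.9379 - 1.5748 = 0.0122 bits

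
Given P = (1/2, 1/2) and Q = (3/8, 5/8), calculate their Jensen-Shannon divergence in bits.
0.0115 bits

Jensen-Shannon divergence is:
JSD(P||Q) = 0.5 × D_KL(P||M) + 0.5 × D_KL(Q||M)
where M = 0.5 × (P + Q) is the mixture distribution.

M = 0.5 × (1/2, 1/2) + 0.5 × (3/8, 5/8) = (7/16, 9/16)

D_KL(P||M) = 0.0114 bits
D_KL(Q||M) = 0.0116 bits

JSD(P||Q) = 0.5 × 0.0114 + 0.5 × 0.0116 = 0.0115 bits

Unlike KL divergence, JSD is symmetric and bounded: 0 ≤ JSD ≤ log(2).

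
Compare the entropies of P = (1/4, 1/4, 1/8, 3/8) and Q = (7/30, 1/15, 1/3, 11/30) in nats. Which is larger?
P

Computing entropies in nats:
H(P) = 1.3209
H(Q) = 1.2542

Distribution P has higher entropy.

Intuition: The distribution closer to uniform (more spread out) has higher entropy.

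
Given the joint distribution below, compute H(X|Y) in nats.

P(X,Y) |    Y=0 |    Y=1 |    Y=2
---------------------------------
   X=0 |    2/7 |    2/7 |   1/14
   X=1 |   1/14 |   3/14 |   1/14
0.6192 nats

Using the chain rule: H(X|Y) = H(X,Y) - H(Y)

First, compute H(X,Y) = 1.6115 nats

Marginal P(Y) = (5/14, 1/2, 1/7)
H(Y) = 0.9923 nats

H(X|Y) = H(X,Y) - H(Y) = 1.6115 - 0.9923 = 0.6192 nats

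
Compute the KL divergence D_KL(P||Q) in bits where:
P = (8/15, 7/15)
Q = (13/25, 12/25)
0.0005 bits

KL divergence: D_KL(P||Q) = Σ p(x) log(p(x)/q(x))

Computing term by term:
  x=0: 8/15 × log_2[(8/15)/(13/25)] = 8/15 × 0.0365 = 0.0195
  x=1: 7/15 × log_2[(7/15)/(12/25)] = 7/15 × -0.0406 = -0.0190

D_KL(P||Q) = 0.0005 bits

Note: KL divergence is always non-negative and equals 0 iff P = Q.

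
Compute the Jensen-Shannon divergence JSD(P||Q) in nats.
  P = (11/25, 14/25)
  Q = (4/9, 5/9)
0.0000 nats

Jensen-Shannon divergence is:
JSD(P||Q) = 0.5 × D_KL(P||M) + 0.5 × D_KL(Q||M)
where M = 0.5 × (P + Q) is the mixture distribution.

M = 0.5 × (11/25, 14/25) + 0.5 × (4/9, 5/9) = (0.442222, 0.557778)

D_KL(P||M) = 0.0000 nats
D_KL(Q||M) = 0.0000 nats

JSD(P||Q) = 0.5 × 0.0000 + 0.5 × 0.0000 = 0.0000 nats

Unlike KL divergence, JSD is symmetric and bounded: 0 ≤ JSD ≤ log(2).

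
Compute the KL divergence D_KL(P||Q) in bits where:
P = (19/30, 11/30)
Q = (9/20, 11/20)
0.0978 bits

KL divergence: D_KL(P||Q) = Σ p(x) log(p(x)/q(x))

Computing term by term:
  x=0: 19/30 × log_2[(19/30)/(9/20)] = 19/30 × 0.4930 = 0.3123
  x=1: 11/30 × log_2[(11/30)/(11/20)] = 11/30 × -0.5850 = -0.2145

D_KL(P||Q) = 0.0978 bits

Note: KL divergence is always non-negative and equals 0 iff P = Q.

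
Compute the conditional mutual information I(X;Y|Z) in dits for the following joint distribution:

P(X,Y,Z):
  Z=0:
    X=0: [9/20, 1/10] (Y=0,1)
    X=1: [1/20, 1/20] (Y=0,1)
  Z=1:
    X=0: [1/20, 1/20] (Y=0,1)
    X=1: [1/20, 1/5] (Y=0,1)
0.0156 dits

Conditional mutual information: I(X;Y|Z) = H(X|Z) + H(Y|Z) - H(X,Y|Z)

H(Z) = 0.2812
H(X,Z) = 0.4933 → H(X|Z) = 0.2121
H(Y,Z) = 0.5246 → H(Y|Z) = 0.2434
H(X,Y,Z) = 0.7211 → H(X,Y|Z) = 0.4399

I(X;Y|Z) = 0.2121 + 0.2434 - 0.4399 = 0.0156 dits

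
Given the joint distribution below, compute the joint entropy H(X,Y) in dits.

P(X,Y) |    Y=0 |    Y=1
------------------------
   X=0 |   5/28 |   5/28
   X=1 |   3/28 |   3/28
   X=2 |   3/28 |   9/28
0.7374 dits

Joint entropy is H(X,Y) = -Σ_{x,y} p(x,y) log p(x,y).

Summing over all non-zero entries:
H(X,Y) = -[5/28·log_10(5/28) + 5/28·log_10(5/28) + 3/28·log_10(3/28) + 3/28·log_10(3/28) + 3/28·log_10(3/28) + 9/28·log_10(9/28)]
H(X,Y) = 0.7374 dits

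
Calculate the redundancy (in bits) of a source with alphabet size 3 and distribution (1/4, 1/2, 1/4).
0.0850 bits

Redundancy measures how far a source is from maximum entropy:
R = H_max - H(X)

Maximum entropy for 3 symbols: H_max = log_2(3) = 1.5850 bits
Actual entropy: H(X) = 1.5000 bits
Redundancy: R = 1.5850 - 1.5000 = 0.0850 bits

This redundancy represents potential for compression: the source could be compressed by 0.0850 bits per symbol.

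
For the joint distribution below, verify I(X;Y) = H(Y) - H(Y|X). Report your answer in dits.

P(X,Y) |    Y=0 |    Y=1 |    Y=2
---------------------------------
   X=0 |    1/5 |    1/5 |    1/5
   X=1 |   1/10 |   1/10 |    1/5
I(X;Y) = 0.0060 dits

Mutual information has multiple equivalent forms:
- I(X;Y) = H(X) - H(X|Y)
- I(X;Y) = H(Y) - H(Y|X)
- I(X;Y) = H(X) + H(Y) - H(X,Y)

Computing all quantities:
H(X) = 0.2923, H(Y) = 0.4729, H(X,Y) = 0.7592
H(X|Y) = 0.2863, H(Y|X) = 0.4669

Verification:
H(X) - H(X|Y) = 0.2923 - 0.2863 = 0.0060
H(Y) - H(Y|X) = 0.4729 - 0.4669 = 0.0060
H(X) + H(Y) - H(X,Y) = 0.2923 + 0.4729 - 0.7592 = 0.0060

All forms give I(X;Y) = 0.0060 dits. ✓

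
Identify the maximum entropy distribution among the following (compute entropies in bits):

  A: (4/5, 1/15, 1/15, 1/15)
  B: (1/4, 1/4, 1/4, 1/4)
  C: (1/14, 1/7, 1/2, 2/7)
B

For a discrete distribution over n outcomes, entropy is maximized by the uniform distribution.

Computing entropies:
H(A) = 1.0389 bits
H(B) = 2.0000 bits
H(C) = 1.6894 bits

The uniform distribution (where all probabilities equal 1/4) achieves the maximum entropy of log_2(4) = 2.0000 bits.

Distribution B has the highest entropy.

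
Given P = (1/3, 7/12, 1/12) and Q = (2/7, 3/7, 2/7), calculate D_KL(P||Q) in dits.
0.0558 dits

KL divergence: D_KL(P||Q) = Σ p(x) log(p(x)/q(x))

Computing term by term:
  x=0: 1/3 × log_10[(1/3)/(2/7)] = 1/3 × 0.0669 = 0.0223
  x=1: 7/12 × log_10[(7/12)/(3/7)] = 7/12 × 0.1339 = 0.0781
  x=2: 1/12 × log_10[(1/12)/(2/7)] = 1/12 × -0.5351 = -0.0446

D_KL(P||Q) = 0.0558 dits

Note: KL divergence is always non-negative and equals 0 iff P = Q.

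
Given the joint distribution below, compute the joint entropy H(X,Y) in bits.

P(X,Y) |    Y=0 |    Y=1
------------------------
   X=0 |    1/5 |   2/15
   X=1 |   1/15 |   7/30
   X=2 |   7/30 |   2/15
2.4798 bits

Joint entropy is H(X,Y) = -Σ_{x,y} p(x,y) log p(x,y).

Summing over all non-zero entries:
H(X,Y) = -[1/5·log_2(1/5) + 2/15·log_2(2/15) + 1/15·log_2(1/15) + 7/30·log_2(7/30) + 7/30·log_2(7/30) + 2/15·log_2(2/15)]
H(X,Y) = 2.4798 bits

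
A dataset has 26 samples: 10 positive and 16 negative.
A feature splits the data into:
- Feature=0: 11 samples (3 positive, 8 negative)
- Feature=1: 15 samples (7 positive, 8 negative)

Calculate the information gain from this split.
0.0285 bits

Information Gain = H(Y) - H(Y|Feature)

Before split:
P(positive) = 10/26 = 0.3846
H(Y) = 0.9612 bits

After split:
Feature=0: H = 0.8454 bits (weight = 11/26)
Feature=1: H = 0.9968 bits (weight = 15/26)
H(Y|Feature) = (11/26)×0.8454 + (15/26)×0.9968 = 0.9327 bits

Information Gain = 0.9612 - 0.9327 = 0.0285 bits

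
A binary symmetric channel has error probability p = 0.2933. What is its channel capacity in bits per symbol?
0.1271 bits

For a binary symmetric channel (BSC) with error probability p:
Capacity C = 1 - H(p) bits per symbol

where H(p) = -p log₂(p) - (1-p) log₂(1-p) is the binary entropy function.

H(0.2933) = 0.8729 bits
C = 1 - 0.8729 = 0.1271 bits per symbol

This means we can reliably transmit up to 0.1271 bits of information per channel use.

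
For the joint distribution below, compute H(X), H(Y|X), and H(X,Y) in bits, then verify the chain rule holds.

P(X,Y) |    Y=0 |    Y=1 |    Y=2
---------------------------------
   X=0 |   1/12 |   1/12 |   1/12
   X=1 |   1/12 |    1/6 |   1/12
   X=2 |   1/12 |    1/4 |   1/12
H(X,Y) = 3.0221, H(X) = 1.5546, H(Y|X) = 1.4675 (all in bits)

Chain rule: H(X,Y) = H(X) + H(Y|X)

Left side — joint entropy directly:
H(X,Y) = -Σ p(x,y) log p(x,y) = 3.0221 bits

Right side — compute H(Y|X) from the conditional distributions:
P(X) = (1/4, 1/3, 5/12), so H(X) = 1.5546 bits
H(Y|X) = Σ_x P(X=x) · H(Y|X=x):
  P(Y|X=0) = (1/3, 1/3, 1/3), H(Y|X=0) = 1.5850, weight P(X=0) = 1/4
  P(Y|X=1) = (1/4, 1/2, 1/4), H(Y|X=1) = 1.5000, weight P(X=1) = 1/3
  P(Y|X=2) = (1/5, 3/5, 1/5), H(Y|X=2) = 1.3710, weight P(X=2) = 5/12
H(Y|X) = 1.4675 bits

H(X) + H(Y|X) = 1.5546 + 1.4675 = 3.0221 bits

Both sides equal 3.0221 bits. ✓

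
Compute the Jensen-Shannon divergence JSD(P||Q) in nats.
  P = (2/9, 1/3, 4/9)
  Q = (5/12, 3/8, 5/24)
0.0375 nats

Jensen-Shannon divergence is:
JSD(P||Q) = 0.5 × D_KL(P||M) + 0.5 × D_KL(Q||M)
where M = 0.5 × (P + Q) is the mixture distribution.

M = 0.5 × (2/9, 1/3, 4/9) + 0.5 × (5/12, 3/8, 5/24) = (0.319444, 0.354167, 0.326389)

D_KL(P||M) = 0.0364 nats
D_KL(Q||M) = 0.0386 nats

JSD(P||Q) = 0.5 × 0.0364 + 0.5 × 0.0386 = 0.0375 nats

Unlike KL divergence, JSD is symmetric and bounded: 0 ≤ JSD ≤ log(2).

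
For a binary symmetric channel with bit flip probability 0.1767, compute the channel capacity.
0.3272 bits

For a binary symmetric channel (BSC) with error probability p:
Capacity C = 1 - H(p) bits per symbol

where H(p) = -p log₂(p) - (1-p) log₂(1-p) is the binary entropy function.

H(0.1767) = 0.6728 bits
C = 1 - 0.6728 = 0.3272 bits per symbol

This means we can reliably transmit up to 0.3272 bits of information per channel use.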